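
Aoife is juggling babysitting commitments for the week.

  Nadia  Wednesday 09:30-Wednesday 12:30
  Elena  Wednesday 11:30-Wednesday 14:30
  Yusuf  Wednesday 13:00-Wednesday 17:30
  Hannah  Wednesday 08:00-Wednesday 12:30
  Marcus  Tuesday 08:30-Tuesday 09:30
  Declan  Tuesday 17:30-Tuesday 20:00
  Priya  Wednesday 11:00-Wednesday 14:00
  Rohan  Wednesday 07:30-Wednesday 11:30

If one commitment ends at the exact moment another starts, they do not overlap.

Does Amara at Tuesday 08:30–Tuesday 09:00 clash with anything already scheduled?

Marcus: starts Tuesday 08:30 before Amara ends Tuesday 09:00, and ends Tuesday 09:30 after Amara starts Tuesday 08:30 → overlap.
Declan: starts Tuesday 17:30 at or after Amara ends Tuesday 09:00 → clear.
Rohan: starts Wednesday 07:30 at or after Amara ends Tuesday 09:00 → clear.
Hannah: starts Wednesday 08:00 at or after Amara ends Tuesday 09:00 → clear.
Nadia: starts Wednesday 09:30 at or after Amara ends Tuesday 09:00 → clear.
Priya: starts Wednesday 11:00 at or after Amara ends Tuesday 09:00 → clear.
Elena: starts Wednesday 11:30 at or after Amara ends Tuesday 09:00 → clear.
Yusuf: starts Wednesday 13:00 at or after Amara ends Tuesday 09:00 → clear.
Amara overlaps Marcus.

Yes — it overlaps Marcus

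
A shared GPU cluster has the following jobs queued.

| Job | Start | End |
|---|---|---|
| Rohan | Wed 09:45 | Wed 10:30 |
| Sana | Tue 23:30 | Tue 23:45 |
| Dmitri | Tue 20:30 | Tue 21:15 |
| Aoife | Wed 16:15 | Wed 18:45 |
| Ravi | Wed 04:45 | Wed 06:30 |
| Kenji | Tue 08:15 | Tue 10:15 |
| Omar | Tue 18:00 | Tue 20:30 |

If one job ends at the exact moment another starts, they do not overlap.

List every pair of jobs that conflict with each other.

Sorted by start: Kenji, Omar, Dmitri, Sana, Ravi, Rohan, Aoife.
Omar starts after Kenji ends, so Kenji has no further overlaps.
Dmitri starts exactly when Omar ends (back-to-back, no overlap), so Omar has no further overlaps.
Sana starts after Dmitri ends, so Dmitri has no further overlaps.
Ravi starts after Sana ends, so Sana has no further overlaps.
Rohan starts after Ravi ends, so Ravi has no further overlaps.
Aoife starts after Rohan ends.

none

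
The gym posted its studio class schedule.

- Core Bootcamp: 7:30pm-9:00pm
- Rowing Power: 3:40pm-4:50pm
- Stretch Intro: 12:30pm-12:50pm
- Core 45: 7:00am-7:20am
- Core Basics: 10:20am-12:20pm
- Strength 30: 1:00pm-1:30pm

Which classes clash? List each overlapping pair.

none

Two intervals overlap when each starts before the other ends.
Sorted by start: Core 45, Core Basics, Stretch Intro, Strength 30, Rowing Power, Core Bootcamp.
Core Basics starts after Core 45 ends, so nothing later overlaps Core 45 either.
Stretch Intro starts after Core Basics ends, so nothing later overlaps Core Basics either.
Strength 30 starts after Stretch Intro ends, so nothing later overlaps Stretch Intro either.
Rowing Power starts after Strength 30 ends, so nothing later overlaps Strength 30 either.
Core Bootcamp starts after Rowing Power ends.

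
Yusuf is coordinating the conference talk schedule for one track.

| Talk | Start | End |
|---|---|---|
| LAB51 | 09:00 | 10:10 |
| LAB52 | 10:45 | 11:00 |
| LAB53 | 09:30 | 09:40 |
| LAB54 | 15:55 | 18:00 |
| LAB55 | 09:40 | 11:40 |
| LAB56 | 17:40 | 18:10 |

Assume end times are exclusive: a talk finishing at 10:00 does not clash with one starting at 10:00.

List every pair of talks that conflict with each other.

LAB51 & LAB53, LAB51 & LAB55, LAB52 & LAB55, LAB54 & LAB56

Sorted by start: LAB51, LAB53, LAB55, LAB52, LAB54, LAB56.
LAB53 starts before LAB51 ends → LAB51 and LAB53 overlap.
LAB55 starts before LAB51 ends → LAB51 and LAB55 overlap.
LAB52 starts after LAB51 ends, so LAB51 has no further overlaps.
LAB55 starts exactly when LAB53 ends (back-to-back, no overlap), so LAB53 has no further overlaps.
LAB52 starts before LAB55 ends → LAB55 and LAB52 overlap.
LAB54 starts after LAB55 ends, so LAB55 has no further overlaps.
LAB54 starts after LAB52 ends, so LAB52 has no further overlaps.
LAB56 starts before LAB54 ends → LAB54 and LAB56 overlap.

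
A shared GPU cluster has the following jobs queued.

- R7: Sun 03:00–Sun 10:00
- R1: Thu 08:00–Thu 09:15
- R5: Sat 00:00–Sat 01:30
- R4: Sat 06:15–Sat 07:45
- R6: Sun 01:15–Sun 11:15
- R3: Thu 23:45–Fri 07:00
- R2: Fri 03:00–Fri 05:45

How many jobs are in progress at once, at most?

2

Walk through starts and ends in time order (an end at T is processed before a start at T):
Thu 08:00 start R1 → 1
Thu 09:15 end R1 → 0
Thu 23:45 start R3 → 1
Fri 03:00 start R2 → 2
Fri 05:45 end R2 → 1
Fri 07:00 end R3 → 0
Sat 00:00 start R5 → 1
Sat 01:30 end R5 → 0
Sat 06:15 start R4 → 1
Sat 07:45 end R4 → 0
Sun 01:15 start R6 → 1
Sun 03:00 start R7 → 2
Sun 10:00 end R7 → 1
Sun 11:15 end R6 → 0
Peak is 2, at Fri 03:00 (R2, R3).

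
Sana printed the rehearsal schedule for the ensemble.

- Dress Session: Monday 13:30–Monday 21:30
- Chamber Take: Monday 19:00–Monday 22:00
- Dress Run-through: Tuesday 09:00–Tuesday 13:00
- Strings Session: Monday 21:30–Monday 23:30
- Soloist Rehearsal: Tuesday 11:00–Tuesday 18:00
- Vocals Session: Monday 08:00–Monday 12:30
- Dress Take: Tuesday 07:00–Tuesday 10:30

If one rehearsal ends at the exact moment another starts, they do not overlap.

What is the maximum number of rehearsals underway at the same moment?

Walk through starts and ends in time order (an end at T is processed before a start at T):
Monday 08:00 start Vocals Session → 1
Monday 12:30 end Vocals Session → 0
Monday 13:30 start Dress Session → 1
Monday 19:00 start Chamber Take → 2
Monday 21:30 end Dress Session → 1
Monday 21:30 start Strings Session → 2
Monday 22:00 end Chamber Take → 1
Monday 23:30 end Strings Session → 0
Tuesday 07:00 start Dress Take → 1
Tuesday 09:00 start Dress Run-through → 2
Tuesday 10:30 end Dress Take → 1
Tuesday 11:00 start Soloist Rehearsal → 2
Tuesday 13:00 end Dress Run-through → 1
Tuesday 18:00 end Soloist Rehearsal → 0
Peak is 2, at Monday 19:00 (Chamber Take, Dress Session).

2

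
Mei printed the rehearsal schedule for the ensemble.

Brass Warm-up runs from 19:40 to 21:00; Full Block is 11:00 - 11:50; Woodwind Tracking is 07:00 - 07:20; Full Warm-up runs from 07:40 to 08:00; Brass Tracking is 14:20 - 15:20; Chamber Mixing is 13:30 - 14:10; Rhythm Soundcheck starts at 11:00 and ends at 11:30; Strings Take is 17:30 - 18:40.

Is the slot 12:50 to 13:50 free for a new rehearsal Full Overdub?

No — it overlaps Chamber Mixing

Woodwind Tracking: ends 07:20 at or before Full Overdub starts 12:50 → clear.
Full Warm-up: ends 08:00 at or before Full Overdub starts 12:50 → clear.
Full Block: ends 11:50 at or before Full Overdub starts 12:50 → clear.
Rhythm Soundcheck: ends 11:30 at or before Full Overdub starts 12:50 → clear.
Chamber Mixing: starts 13:30 before Full Overdub ends 13:50, and ends 14:10 after Full Overdub starts 12:50 → overlap.
Brass Tracking: starts 14:20 at or after Full Overdub ends 13:50 → clear.
Strings Take: starts 17:30 at or after Full Overdub ends 13:50 → clear.
Brass Warm-up: starts 19:40 at or after Full Overdub ends 13:50 → clear.
Full Overdub overlaps Chamber Mixing.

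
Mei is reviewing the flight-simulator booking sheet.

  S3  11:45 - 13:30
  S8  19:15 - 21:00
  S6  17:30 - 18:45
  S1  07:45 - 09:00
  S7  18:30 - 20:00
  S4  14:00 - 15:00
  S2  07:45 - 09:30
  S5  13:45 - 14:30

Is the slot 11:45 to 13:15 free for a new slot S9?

S1: ends 09:00 at or before S9 starts 11:45 → clear.
S2: ends 09:30 at or before S9 starts 11:45 → clear.
S3: starts 11:45 before S9 ends 13:15, and ends 13:30 after S9 starts 11:45 → overlap.
S5: starts 13:45 at or after S9 ends 13:15 → clear.
S4: starts 14:00 at or after S9 ends 13:15 → clear.
S6: starts 17:30 at or after S9 ends 13:15 → clear.
S7: starts 18:30 at or after S9 ends 13:15 → clear.
S8: starts 19:15 at or after S9 ends 13:15 → clear.
S9 overlaps S3.

No — it overlaps S3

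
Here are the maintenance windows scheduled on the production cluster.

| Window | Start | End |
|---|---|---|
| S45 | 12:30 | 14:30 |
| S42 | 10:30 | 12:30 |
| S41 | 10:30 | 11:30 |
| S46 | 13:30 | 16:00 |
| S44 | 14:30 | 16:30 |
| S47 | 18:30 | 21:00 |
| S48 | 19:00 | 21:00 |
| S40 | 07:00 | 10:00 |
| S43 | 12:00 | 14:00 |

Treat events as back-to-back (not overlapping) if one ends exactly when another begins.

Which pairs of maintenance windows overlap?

S41 & S42, S42 & S43, S43 & S45, S43 & S46, S44 & S46, S45 & S46, S47 & S48

Sorted by start: S40, S41, S42, S43, S45, S46, S44, S47, S48.
S41 starts after S40 ends; S40 is clear from here.
S42 starts before S41 ends → S41 and S42 overlap.
S43 starts after S41 ends; S41 is clear from here.
S43 starts before S42 ends → S42 and S43 overlap.
S45 starts exactly when S42 ends (back-to-back, no overlap); S42 is clear from here.
S45 starts before S43 ends → S43 and S45 overlap.
S46 starts before S43 ends → S43 and S46 overlap.
S44 starts after S43 ends; S43 is clear from here.
S46 starts before S45 ends → S45 and S46 overlap.
S44 starts exactly when S45 ends (back-to-back, no overlap); S45 is clear from here.
S44 starts before S46 ends → S46 and S44 overlap.
S47 starts after S46 ends; S46 is clear from here.
S47 starts after S44 ends; S44 is clear from here.
S48 starts before S47 ends → S47 and S48 overlap.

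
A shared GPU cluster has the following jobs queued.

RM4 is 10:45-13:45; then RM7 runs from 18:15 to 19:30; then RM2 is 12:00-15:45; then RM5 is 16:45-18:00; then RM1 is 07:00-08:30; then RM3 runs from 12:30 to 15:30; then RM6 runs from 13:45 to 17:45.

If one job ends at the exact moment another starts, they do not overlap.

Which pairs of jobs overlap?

RM2 & RM3, RM2 & RM4, RM2 & RM6, RM3 & RM4, RM3 & RM6, RM5 & RM6

Sorted by start: RM1, RM4, RM2, RM3, RM6, RM5, RM7.
RM4 starts after RM1 ends, so RM1 has no further overlaps.
RM2 starts before RM4 ends → RM4 and RM2 overlap.
RM3 starts before RM4 ends → RM4 and RM3 overlap.
RM6 starts exactly when RM4 ends (back-to-back, no overlap), so RM4 has no further overlaps.
RM3 starts before RM2 ends → RM2 and RM3 overlap.
RM6 starts before RM2 ends → RM2 and RM6 overlap.
RM5 starts after RM2 ends, so RM2 has no further overlaps.
RM6 starts before RM3 ends → RM3 and RM6 overlap.
RM5 starts after RM3 ends, so RM3 has no further overlaps.
RM5 starts before RM6 ends → RM6 and RM5 overlap.
RM7 starts after RM6 ends.
RM7 starts after RM5 ends.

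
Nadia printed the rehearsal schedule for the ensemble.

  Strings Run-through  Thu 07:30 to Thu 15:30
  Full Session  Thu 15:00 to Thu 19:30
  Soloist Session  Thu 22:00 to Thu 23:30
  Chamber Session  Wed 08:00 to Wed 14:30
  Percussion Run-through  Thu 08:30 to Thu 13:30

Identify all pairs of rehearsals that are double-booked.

Full Session & Strings Run-through, Percussion Run-through & Strings Run-through

Check each pair: they overlap iff neither finishes before the other starts.
Sorted by start: Chamber Session, Strings Run-through, Percussion Run-through, Full Session, Soloist Session.
Strings Run-through starts after Chamber Session ends, so nothing later overlaps Chamber Session either.
Percussion Run-through starts before Strings Run-through ends → Strings Run-through and Percussion Run-through overlap.
Full Session starts before Strings Run-through ends → Strings Run-through and Full Session overlap.
Soloist Session starts after Strings Run-through ends.
Full Session starts after Percussion Run-through ends, so nothing later overlaps Percussion Run-through either.
Soloist Session starts after Full Session ends.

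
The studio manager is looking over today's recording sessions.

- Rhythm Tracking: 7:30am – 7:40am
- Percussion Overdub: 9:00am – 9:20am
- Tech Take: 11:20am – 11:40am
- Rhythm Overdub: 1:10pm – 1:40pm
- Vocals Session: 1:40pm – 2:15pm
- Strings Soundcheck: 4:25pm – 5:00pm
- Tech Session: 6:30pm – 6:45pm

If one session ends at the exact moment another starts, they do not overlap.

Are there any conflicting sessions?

No

Sorted by start: Rhythm Tracking, Percussion Overdub, Tech Take, Rhythm Overdub, Vocals Session, Strings Soundcheck, Tech Session.
Percussion Overdub starts after Rhythm Tracking ends, so nothing later overlaps Rhythm Tracking either.
Tech Take starts after Percussion Overdub ends, so nothing later overlaps Percussion Overdub either.
Rhythm Overdub starts after Tech Take ends, so nothing later overlaps Tech Take either.
Vocals Session starts exactly when Rhythm Overdub ends (back-to-back, no overlap), so nothing later overlaps Rhythm Overdub either.
Strings Soundcheck starts after Vocals Session ends, so nothing later overlaps Vocals Session either.
Tech Session starts after Strings Soundcheck ends.
Every pair is clear; the schedule has no overlaps.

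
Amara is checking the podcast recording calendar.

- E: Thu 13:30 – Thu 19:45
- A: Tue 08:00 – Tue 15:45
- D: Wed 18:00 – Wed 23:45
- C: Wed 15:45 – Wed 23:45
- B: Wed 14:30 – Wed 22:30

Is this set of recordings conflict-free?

No

Sorted by start: A, B, C, D, E.
B starts after A ends; A is clear from here.
C starts before B ends → B and C overlap.
That's a conflict, so the schedule is not conflict-free.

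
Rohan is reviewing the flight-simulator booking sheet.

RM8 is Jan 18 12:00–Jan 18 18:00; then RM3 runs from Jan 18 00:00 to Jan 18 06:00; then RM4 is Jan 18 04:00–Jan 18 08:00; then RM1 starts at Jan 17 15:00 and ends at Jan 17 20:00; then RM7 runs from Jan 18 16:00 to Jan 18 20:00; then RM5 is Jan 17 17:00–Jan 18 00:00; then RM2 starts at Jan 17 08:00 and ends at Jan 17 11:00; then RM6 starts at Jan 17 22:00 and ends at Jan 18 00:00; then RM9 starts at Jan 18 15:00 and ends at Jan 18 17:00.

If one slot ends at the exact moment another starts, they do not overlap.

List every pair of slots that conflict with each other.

Sorted by start: RM2, RM1, RM5, RM6, RM3, RM4, RM8, RM9, RM7.
RM1 starts after RM2 ends, so nothing later overlaps RM2 either.
RM5 starts before RM1 ends → RM1 and RM5 overlap.
RM6 starts after RM1 ends, so nothing later overlaps RM1 either.
RM6 starts before RM5 ends → RM5 and RM6 overlap.
RM3 starts exactly when RM5 ends (back-to-back, no overlap), so nothing later overlaps RM5 either.
RM3 starts exactly when RM6 ends (back-to-back, no overlap), so nothing later overlaps RM6 either.
RM4 starts before RM3 ends → RM3 and RM4 overlap.
RM8 starts after RM3 ends, so nothing later overlaps RM3 either.
RM8 starts after RM4 ends, so nothing later overlaps RM4 either.
RM9 starts before RM8 ends → RM8 and RM9 overlap.
RM7 starts before RM8 ends → RM8 and RM7 overlap.
RM7 starts before RM9 ends → RM9 and RM7 overlap.

RM1 & RM5, RM3 & RM4, RM5 & RM6, RM7 & RM8, RM7 & RM9, RM8 & RM9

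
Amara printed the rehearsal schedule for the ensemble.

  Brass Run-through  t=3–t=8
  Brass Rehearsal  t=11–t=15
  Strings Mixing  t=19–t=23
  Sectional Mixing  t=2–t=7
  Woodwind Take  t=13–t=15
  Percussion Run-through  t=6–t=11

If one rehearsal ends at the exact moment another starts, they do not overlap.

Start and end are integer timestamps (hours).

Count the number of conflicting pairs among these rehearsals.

Sorted by start: Sectional Mixing, Brass Run-through, Percussion Run-through, Brass Rehearsal, Woodwind Take, Strings Mixing.
Brass Run-through starts before Sectional Mixing ends → Sectional Mixing and Brass Run-through overlap.
Percussion Run-through starts before Sectional Mixing ends → Sectional Mixing and Percussion Run-through overlap.
Brass Rehearsal starts after Sectional Mixing ends; Sectional Mixing is clear from here.
Percussion Run-through starts before Brass Run-through ends → Brass Run-through and Percussion Run-through overlap.
Brass Rehearsal starts after Brass Run-through ends; Brass Run-through is clear from here.
Brass Rehearsal starts exactly when Percussion Run-through ends (back-to-back, no overlap); Percussion Run-through is clear from here.
Woodwind Take starts before Brass Rehearsal ends → Brass Rehearsal and Woodwind Take overlap.
Strings Mixing starts after Brass Rehearsal ends.
Strings Mixing starts after Woodwind Take ends.
Overlapping pairs: Brass Rehearsal & Woodwind Take, Brass Run-through & Percussion Run-through, Brass Run-through & Sectional Mixing, Percussion Run-through & Sectional Mixing — 4 in total.

4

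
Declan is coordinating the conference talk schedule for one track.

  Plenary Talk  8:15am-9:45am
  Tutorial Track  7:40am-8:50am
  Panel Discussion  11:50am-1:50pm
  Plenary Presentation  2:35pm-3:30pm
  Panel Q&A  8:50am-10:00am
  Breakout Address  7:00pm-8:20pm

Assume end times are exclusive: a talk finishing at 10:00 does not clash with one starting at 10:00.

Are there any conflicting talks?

Yes

Sorted by start: Tutorial Track, Plenary Talk, Panel Q&A, Panel Discussion, Plenary Presentation, Breakout Address.
Plenary Talk starts before Tutorial Track ends → Tutorial Track and Plenary Talk overlap.
That's a conflict, so the schedule is not conflict-free.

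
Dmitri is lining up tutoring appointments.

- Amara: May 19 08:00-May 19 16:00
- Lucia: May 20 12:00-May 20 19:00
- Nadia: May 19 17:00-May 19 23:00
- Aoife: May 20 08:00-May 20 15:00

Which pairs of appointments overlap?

Sorted by start: Amara, Nadia, Aoife, Lucia.
Nadia starts after Amara ends, so Amara has no further overlaps.
Aoife starts after Nadia ends, so Nadia has no further overlaps.
Lucia starts before Aoife ends → Aoife and Lucia overlap.

Aoife & Lucia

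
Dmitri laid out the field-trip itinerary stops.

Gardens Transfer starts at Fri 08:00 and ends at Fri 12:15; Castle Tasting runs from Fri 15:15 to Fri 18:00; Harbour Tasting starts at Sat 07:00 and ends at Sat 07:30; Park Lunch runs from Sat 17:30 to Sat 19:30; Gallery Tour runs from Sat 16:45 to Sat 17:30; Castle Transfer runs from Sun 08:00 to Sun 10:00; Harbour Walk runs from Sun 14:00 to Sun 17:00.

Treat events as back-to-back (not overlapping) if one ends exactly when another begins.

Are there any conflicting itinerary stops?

No

Two intervals overlap when each starts before the other ends.
Sorted by start: Gardens Transfer, Castle Tasting, Harbour Tasting, Gallery Tour, Park Lunch, Castle Transfer, Harbour Walk.
Castle Tasting starts after Gardens Transfer ends — done with Gardens Transfer.
Harbour Tasting starts after Castle Tasting ends — done with Castle Tasting.
Gallery Tour starts after Harbour Tasting ends — done with Harbour Tasting.
Park Lunch starts exactly when Gallery Tour ends (back-to-back, no overlap) — done with Gallery Tour.
Castle Transfer starts after Park Lunch ends — done with Park Lunch.
Harbour Walk starts after Castle Transfer ends.
Every pair is clear; the schedule has no overlaps.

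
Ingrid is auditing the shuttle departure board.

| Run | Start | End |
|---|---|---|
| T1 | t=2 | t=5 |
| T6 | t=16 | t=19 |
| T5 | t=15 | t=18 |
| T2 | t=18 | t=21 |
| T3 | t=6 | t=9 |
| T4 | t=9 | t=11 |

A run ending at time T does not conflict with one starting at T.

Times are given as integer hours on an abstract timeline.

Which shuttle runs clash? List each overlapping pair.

T2 & T6, T5 & T6

Two intervals overlap when each starts before the other ends.
Sorted by start: T1, T3, T4, T5, T6, T2.
T3 starts after T1 ends, so T1 has no further overlaps.
T4 starts exactly when T3 ends (back-to-back, no overlap), so T3 has no further overlaps.
T5 starts after T4 ends, so T4 has no further overlaps.
T6 starts before T5 ends → T5 and T6 overlap.
T2 starts exactly when T5 ends (back-to-back, no overlap).
T2 starts before T6 ends → T6 and T2 overlap.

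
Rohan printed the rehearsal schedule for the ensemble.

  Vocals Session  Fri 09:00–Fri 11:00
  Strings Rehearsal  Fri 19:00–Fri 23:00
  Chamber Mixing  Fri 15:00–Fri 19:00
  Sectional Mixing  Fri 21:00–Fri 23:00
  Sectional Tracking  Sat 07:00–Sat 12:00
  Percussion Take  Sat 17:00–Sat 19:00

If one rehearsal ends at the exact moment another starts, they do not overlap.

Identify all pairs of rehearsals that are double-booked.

Sectional Mixing & Strings Rehearsal

Two intervals overlap when each starts before the other ends.
Sorted by start: Vocals Session, Chamber Mixing, Strings Rehearsal, Sectional Mixing, Sectional Tracking, Percussion Take.
Chamber Mixing starts after Vocals Session ends, so nothing later overlaps Vocals Session either.
Strings Rehearsal starts exactly when Chamber Mixing ends (back-to-back, no overlap), so nothing later overlaps Chamber Mixing either.
Sectional Mixing starts before Strings Rehearsal ends → Strings Rehearsal and Sectional Mixing overlap.
Sectional Tracking starts after Strings Rehearsal ends, so nothing later overlaps Strings Rehearsal either.
Sectional Tracking starts after Sectional Mixing ends, so nothing later overlaps Sectional Mixing either.
Percussion Take starts after Sectional Tracking ends.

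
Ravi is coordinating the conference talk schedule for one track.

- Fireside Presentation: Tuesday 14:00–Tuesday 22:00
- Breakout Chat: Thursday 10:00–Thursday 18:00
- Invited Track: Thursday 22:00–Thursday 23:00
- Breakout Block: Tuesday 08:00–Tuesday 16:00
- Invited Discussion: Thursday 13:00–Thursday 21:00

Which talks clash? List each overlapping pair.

Breakout Block & Fireside Presentation, Breakout Chat & Invited Discussion

Sorted by start: Breakout Block, Fireside Presentation, Breakout Chat, Invited Discussion, Invited Track.
Fireside Presentation starts before Breakout Block ends → Breakout Block and Fireside Presentation overlap.
Breakout Chat starts after Breakout Block ends, so Breakout Block has no further overlaps.
Breakout Chat starts after Fireside Presentation ends, so Fireside Presentation has no further overlaps.
Invited Discussion starts before Breakout Chat ends → Breakout Chat and Invited Discussion overlap.
Invited Track starts after Breakout Chat ends.
Invited Track starts after Invited Discussion ends.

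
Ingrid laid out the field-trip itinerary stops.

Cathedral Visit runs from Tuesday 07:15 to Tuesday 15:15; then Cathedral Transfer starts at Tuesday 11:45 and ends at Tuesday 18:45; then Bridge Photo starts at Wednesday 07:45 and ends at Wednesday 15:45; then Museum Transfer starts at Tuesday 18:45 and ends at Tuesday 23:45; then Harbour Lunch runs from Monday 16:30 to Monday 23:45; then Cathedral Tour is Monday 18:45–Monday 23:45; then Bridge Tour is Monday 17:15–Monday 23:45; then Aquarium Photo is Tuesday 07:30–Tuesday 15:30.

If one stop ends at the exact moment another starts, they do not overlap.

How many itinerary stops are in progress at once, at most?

Sweep the timeline, counting +1 at each start and −1 at each end (ends before starts at a tie):
Monday 16:30 start Harbour Lunch → 1
Monday 17:15 start Bridge Tour → 2
Monday 18:45 start Cathedral Tour → 3
Monday 23:45 end Bridge Tour → 2
Monday 23:45 end Cathedral Tour → 1
Monday 23:45 end Harbour Lunch → 0
Tuesday 07:15 start Cathedral Visit → 1
Tuesday 07:30 start Aquarium Photo → 2
Tuesday 11:45 start Cathedral Transfer → 3
Tuesday 15:15 end Cathedral Visit → 2
Tuesday 15:30 end Aquarium Photo → 1
Tuesday 18:45 end Cathedral Transfer → 0
Tuesday 18:45 start Museum Transfer → 1
Tuesday 23:45 end Museum Transfer → 0
Wednesday 07:45 start Bridge Photo → 1
Wednesday 15:45 end Bridge Photo → 0
Peak is 3, at Monday 18:45 (Bridge Tour, Cathedral Tour, Harbour Lunch).

3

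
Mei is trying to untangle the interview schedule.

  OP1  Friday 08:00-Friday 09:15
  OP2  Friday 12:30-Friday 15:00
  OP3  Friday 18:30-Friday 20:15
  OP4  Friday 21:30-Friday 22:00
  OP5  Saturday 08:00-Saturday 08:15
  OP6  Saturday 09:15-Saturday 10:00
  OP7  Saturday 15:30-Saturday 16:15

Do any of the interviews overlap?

No

Sorted by start: OP1, OP2, OP3, OP4, OP5, OP6, OP7.
OP2 starts after OP1 ends; OP1 is clear from here.
OP3 starts after OP2 ends; OP2 is clear from here.
OP4 starts after OP3 ends; OP3 is clear from here.
OP5 starts after OP4 ends; OP4 is clear from here.
OP6 starts after OP5 ends; OP5 is clear from here.
OP7 starts after OP6 ends.
Every pair is clear; the schedule has no overlaps.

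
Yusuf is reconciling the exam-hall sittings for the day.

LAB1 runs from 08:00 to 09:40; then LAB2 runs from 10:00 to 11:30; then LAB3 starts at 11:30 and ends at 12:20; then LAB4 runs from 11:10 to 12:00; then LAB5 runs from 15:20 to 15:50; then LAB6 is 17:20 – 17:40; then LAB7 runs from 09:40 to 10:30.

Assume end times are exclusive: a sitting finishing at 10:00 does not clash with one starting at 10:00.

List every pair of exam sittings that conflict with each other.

LAB2 & LAB4, LAB2 & LAB7, LAB3 & LAB4

Sorted by start: LAB1, LAB7, LAB2, LAB4, LAB3, LAB5, LAB6.
LAB7 starts exactly when LAB1 ends (back-to-back, no overlap) — done with LAB1.
LAB2 starts before LAB7 ends → LAB7 and LAB2 overlap.
LAB4 starts after LAB7 ends — done with LAB7.
LAB4 starts before LAB2 ends → LAB2 and LAB4 overlap.
LAB3 starts exactly when LAB2 ends (back-to-back, no overlap) — done with LAB2.
LAB3 starts before LAB4 ends → LAB4 and LAB3 overlap.
LAB5 starts after LAB4 ends — done with LAB4.
LAB5 starts after LAB3 ends — done with LAB3.
LAB6 starts after LAB5 ends.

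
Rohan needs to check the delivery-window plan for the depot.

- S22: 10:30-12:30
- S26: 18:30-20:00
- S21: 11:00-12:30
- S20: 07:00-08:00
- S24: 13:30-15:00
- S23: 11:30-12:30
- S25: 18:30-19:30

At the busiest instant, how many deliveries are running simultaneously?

Sweep the timeline, counting +1 at each start and −1 at each end (ends before starts at a tie):
07:00 start S20 → 1
08:00 end S20 → 0
10:30 start S22 → 1
11:00 start S21 → 2
11:30 start S23 → 3
12:30 end S21 → 2
12:30 end S22 → 1
12:30 end S23 → 0
13:30 start S24 → 1
15:00 end S24 → 0
18:30 start S25 → 1
18:30 start S26 → 2
19:30 end S25 → 1
20:00 end S26 → 0
Peak is 3, at 11:30 (S21, S22, S23).

3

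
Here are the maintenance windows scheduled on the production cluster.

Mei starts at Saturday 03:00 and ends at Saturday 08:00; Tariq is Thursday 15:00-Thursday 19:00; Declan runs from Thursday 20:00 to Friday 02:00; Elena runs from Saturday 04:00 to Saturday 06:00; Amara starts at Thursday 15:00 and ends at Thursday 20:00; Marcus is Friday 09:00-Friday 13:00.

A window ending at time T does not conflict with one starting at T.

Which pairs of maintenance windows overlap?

Sorted by start: Tariq, Amara, Declan, Marcus, Mei, Elena.
Amara starts before Tariq ends → Tariq and Amara overlap.
Declan starts after Tariq ends — done with Tariq.
Declan starts exactly when Amara ends (back-to-back, no overlap) — done with Amara.
Marcus starts after Declan ends — done with Declan.
Mei starts after Marcus ends — done with Marcus.
Elena starts before Mei ends → Mei and Elena overlap.

Amara & Tariq, Elena & Mei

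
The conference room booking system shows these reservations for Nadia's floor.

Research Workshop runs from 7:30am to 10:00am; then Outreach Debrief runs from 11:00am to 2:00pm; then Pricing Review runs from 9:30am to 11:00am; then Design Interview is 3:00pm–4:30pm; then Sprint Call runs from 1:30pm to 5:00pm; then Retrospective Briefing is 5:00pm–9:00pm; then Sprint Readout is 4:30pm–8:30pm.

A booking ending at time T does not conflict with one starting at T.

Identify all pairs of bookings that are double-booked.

Sorted by start: Research Workshop, Pricing Review, Outreach Debrief, Sprint Call, Design Interview, Sprint Readout, Retrospective Briefing.
Pricing Review starts before Research Workshop ends → Research Workshop and Pricing Review overlap.
Outreach Debrief starts after Research Workshop ends — done with Research Workshop.
Outreach Debrief starts exactly when Pricing Review ends (back-to-back, no overlap) — done with Pricing Review.
Sprint Call starts before Outreach Debrief ends → Outreach Debrief and Sprint Call overlap.
Design Interview starts after Outreach Debrief ends — done with Outreach Debrief.
Design Interview starts before Sprint Call ends → Sprint Call and Design Interview overlap.
Sprint Readout starts before Sprint Call ends → Sprint Call and Sprint Readout overlap.
Retrospective Briefing starts exactly when Sprint Call ends (back-to-back, no overlap).
Sprint Readout starts exactly when Design Interview ends (back-to-back, no overlap) — done with Design Interview.
Retrospective Briefing starts before Sprint Readout ends → Sprint Readout and Retrospective Briefing overlap.

Design Interview & Sprint Call, Outreach Debrief & Sprint Call, Pricing Review & Research Workshop, Retrospective Briefing & Sprint Readout, Sprint Call & Sprint Readout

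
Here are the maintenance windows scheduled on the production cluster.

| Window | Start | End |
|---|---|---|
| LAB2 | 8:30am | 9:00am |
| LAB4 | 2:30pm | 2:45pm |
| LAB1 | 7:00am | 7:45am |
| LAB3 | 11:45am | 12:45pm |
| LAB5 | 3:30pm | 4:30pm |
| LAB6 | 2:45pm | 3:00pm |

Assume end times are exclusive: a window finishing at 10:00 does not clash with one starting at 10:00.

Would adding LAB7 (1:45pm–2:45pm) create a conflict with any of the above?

LAB1: ends 7:45am at or before LAB7 starts 1:45pm → clear.
LAB2: ends 9:00am at or before LAB7 starts 1:45pm → clear.
LAB3: ends 12:45pm at or before LAB7 starts 1:45pm → clear.
LAB4: starts 2:30pm before LAB7 ends 2:45pm, and ends 2:45pm after LAB7 starts 1:45pm → overlap.
LAB6: starts 2:45pm at or after LAB7 ends 2:45pm → clear.
LAB5: starts 3:30pm at or after LAB7 ends 2:45pm → clear.
LAB7 overlaps LAB4.

Yes — it overlaps LAB4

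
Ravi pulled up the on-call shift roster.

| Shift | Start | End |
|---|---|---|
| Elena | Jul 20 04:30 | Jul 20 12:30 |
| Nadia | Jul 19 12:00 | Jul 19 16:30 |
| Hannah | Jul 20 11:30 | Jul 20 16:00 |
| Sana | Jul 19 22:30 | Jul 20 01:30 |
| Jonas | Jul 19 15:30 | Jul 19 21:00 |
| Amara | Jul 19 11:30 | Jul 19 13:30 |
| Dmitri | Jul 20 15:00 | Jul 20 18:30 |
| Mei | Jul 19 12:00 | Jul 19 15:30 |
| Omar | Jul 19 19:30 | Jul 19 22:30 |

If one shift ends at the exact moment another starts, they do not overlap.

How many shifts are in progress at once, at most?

Sweep the timeline, counting +1 at each start and −1 at each end (ends before starts at a tie):
Jul 19 11:30 start Amara → 1
Jul 19 12:00 start Mei → 2
Jul 19 12:00 start Nadia → 3
Jul 19 13:30 end Amara → 2
Jul 19 15:30 end Mei → 1
Jul 19 15:30 start Jonas → 2
Jul 19 16:30 end Nadia → 1
Jul 19 19:30 start Omar → 2
Jul 19 21:00 end Jonas → 1
Jul 19 22:30 end Omar → 0
Jul 19 22:30 start Sana → 1
Jul 20 01:30 end Sana → 0
Jul 20 04:30 start Elena → 1
Jul 20 11:30 start Hannah → 2
Jul 20 12:30 end Elena → 1
Jul 20 15:00 start Dmitri → 2
Jul 20 16:00 end Hannah → 1
Jul 20 18:30 end Dmitri → 0
Peak is 3, at Jul 19 12:00 (Amara, Mei, Nadia).

3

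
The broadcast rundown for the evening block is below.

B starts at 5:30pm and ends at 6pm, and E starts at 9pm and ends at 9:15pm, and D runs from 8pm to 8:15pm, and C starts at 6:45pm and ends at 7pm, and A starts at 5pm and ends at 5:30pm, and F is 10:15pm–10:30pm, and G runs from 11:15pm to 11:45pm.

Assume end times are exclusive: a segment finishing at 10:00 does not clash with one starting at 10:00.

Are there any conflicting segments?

Sorted by start: A, B, C, D, E, F, G.
B starts exactly when A ends (back-to-back, no overlap), so A has no further overlaps.
C starts after B ends, so B has no further overlaps.
D starts after C ends, so C has no further overlaps.
E starts after D ends, so D has no further overlaps.
F starts after E ends, so E has no further overlaps.
G starts after F ends.
Every pair is clear; the schedule has no overlaps.

No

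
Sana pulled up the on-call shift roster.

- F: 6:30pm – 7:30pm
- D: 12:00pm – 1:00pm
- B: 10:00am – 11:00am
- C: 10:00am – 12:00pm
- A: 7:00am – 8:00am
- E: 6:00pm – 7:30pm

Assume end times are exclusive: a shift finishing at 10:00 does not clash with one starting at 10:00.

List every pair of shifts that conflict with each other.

Sorted by start: A, B, C, D, E, F.
B starts after A ends, so A has no further overlaps.
C starts before B ends → B and C overlap.
D starts after B ends, so B has no further overlaps.
D starts exactly when C ends (back-to-back, no overlap), so C has no further overlaps.
E starts after D ends, so D has no further overlaps.
F starts before E ends → E and F overlap.

B & C, E & F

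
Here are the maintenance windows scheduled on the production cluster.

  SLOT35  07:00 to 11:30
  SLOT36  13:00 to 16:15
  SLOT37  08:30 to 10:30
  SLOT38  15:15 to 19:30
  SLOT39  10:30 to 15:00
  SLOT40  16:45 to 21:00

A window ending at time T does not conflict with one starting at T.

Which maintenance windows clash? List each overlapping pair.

SLOT35 & SLOT37, SLOT35 & SLOT39, SLOT36 & SLOT38, SLOT36 & SLOT39, SLOT38 & SLOT40

Sorted by start: SLOT35, SLOT37, SLOT39, SLOT36, SLOT38, SLOT40.
SLOT37 starts before SLOT35 ends → SLOT35 and SLOT37 overlap.
SLOT39 starts before SLOT35 ends → SLOT35 and SLOT39 overlap.
SLOT36 starts after SLOT35 ends, so SLOT35 has no further overlaps.
SLOT39 starts exactly when SLOT37 ends (back-to-back, no overlap), so SLOT37 has no further overlaps.
SLOT36 starts before SLOT39 ends → SLOT39 and SLOT36 overlap.
SLOT38 starts after SLOT39 ends, so SLOT39 has no further overlaps.
SLOT38 starts before SLOT36 ends → SLOT36 and SLOT38 overlap.
SLOT40 starts after SLOT36 ends.
SLOT40 starts before SLOT38 ends → SLOT38 and SLOT40 overlap.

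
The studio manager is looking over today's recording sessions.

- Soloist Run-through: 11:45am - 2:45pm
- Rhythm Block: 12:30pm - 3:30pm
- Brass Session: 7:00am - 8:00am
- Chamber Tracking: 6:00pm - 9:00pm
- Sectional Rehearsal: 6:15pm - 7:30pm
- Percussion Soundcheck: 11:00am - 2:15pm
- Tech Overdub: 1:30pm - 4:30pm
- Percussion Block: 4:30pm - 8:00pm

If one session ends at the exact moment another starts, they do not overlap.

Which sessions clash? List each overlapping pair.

Chamber Tracking & Percussion Block, Chamber Tracking & Sectional Rehearsal, Percussion Block & Sectional Rehearsal, Percussion Soundcheck & Rhythm Block, Percussion Soundcheck & Soloist Run-through, Percussion Soundcheck & Tech Overdub, Rhythm Block & Soloist Run-through, Rhythm Block & Tech Overdub, Soloist Run-through & Tech Overdub

Sorted by start: Brass Session, Percussion Soundcheck, Soloist Run-through, Rhythm Block, Tech Overdub, Percussion Block, Chamber Tracking, Sectional Rehearsal.
Percussion Soundcheck starts after Brass Session ends — done with Brass Session.
Soloist Run-through starts before Percussion Soundcheck ends → Percussion Soundcheck and Soloist Run-through overlap.
Rhythm Block starts before Percussion Soundcheck ends → Percussion Soundcheck and Rhythm Block overlap.
Tech Overdub starts before Percussion Soundcheck ends → Percussion Soundcheck and Tech Overdub overlap.
Percussion Block starts after Percussion Soundcheck ends — done with Percussion Soundcheck.
Rhythm Block starts before Soloist Run-through ends → Soloist Run-through and Rhythm Block overlap.
Tech Overdub starts before Soloist Run-through ends → Soloist Run-through and Tech Overdub overlap.
Percussion Block starts after Soloist Run-through ends — done with Soloist Run-through.
Tech Overdub starts before Rhythm Block ends → Rhythm Block and Tech Overdub overlap.
Percussion Block starts after Rhythm Block ends — done with Rhythm Block.
Percussion Block starts exactly when Tech Overdub ends (back-to-back, no overlap) — done with Tech Overdub.
Chamber Tracking starts before Percussion Block ends → Percussion Block and Chamber Tracking overlap.
Sectional Rehearsal starts before Percussion Block ends → Percussion Block and Sectional Rehearsal overlap.
Sectional Rehearsal starts before Chamber Tracking ends → Chamber Tracking and Sectional Rehearsal overlap.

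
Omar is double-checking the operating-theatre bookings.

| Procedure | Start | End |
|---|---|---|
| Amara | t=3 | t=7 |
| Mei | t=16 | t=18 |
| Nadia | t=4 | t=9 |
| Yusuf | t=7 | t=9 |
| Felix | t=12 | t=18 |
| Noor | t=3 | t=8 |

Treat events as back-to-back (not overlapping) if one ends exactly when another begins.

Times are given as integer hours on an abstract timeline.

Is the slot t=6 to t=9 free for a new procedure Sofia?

Noor: starts t=3 before Sofia ends t=9, and ends t=8 after Sofia starts t=6 → overlap.
Amara: starts t=3 before Sofia ends t=9, and ends t=7 after Sofia starts t=6 → overlap.
Nadia: starts t=4 before Sofia ends t=9, and ends t=9 after Sofia starts t=6 → overlap.
Yusuf: starts t=7 before Sofia ends t=9, and ends t=9 after Sofia starts t=6 → overlap.
Felix: starts t=12 at or after Sofia ends t=9 → clear.
Mei: starts t=16 at or after Sofia ends t=9 → clear.
Sofia overlaps Noor, Amara, Nadia, Yusuf.

No — it overlaps Amara, Nadia, Noor, Yusuf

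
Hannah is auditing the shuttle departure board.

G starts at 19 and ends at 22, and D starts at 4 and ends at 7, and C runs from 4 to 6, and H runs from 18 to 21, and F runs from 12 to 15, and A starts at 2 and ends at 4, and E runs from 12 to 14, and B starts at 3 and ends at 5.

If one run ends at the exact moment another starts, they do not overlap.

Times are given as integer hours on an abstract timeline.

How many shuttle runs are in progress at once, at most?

Sweep the timeline, counting +1 at each start and −1 at each end (ends before starts at a tie):
2 start A → 1
3 start B → 2
4 end A → 1
4 start C → 2
4 start D → 3
5 end B → 2
6 end C → 1
7 end D → 0
12 start E → 1
12 start F → 2
14 end E → 1
15 end F → 0
18 start H → 1
19 start G → 2
21 end H → 1
22 end G → 0
Peak is 3, at 4 (B, C, D).

3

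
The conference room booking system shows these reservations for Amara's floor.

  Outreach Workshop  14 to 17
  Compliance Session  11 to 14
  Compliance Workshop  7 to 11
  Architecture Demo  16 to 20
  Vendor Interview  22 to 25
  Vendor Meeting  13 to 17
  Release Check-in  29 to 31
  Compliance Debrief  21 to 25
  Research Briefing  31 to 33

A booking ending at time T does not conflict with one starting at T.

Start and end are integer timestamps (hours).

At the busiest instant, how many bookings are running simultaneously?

Walk through starts and ends in time order (an end at T is processed before a start at T):
7 start Compliance Workshop → 1
11 end Compliance Workshop → 0
11 start Compliance Session → 1
13 start Vendor Meeting → 2
14 end Compliance Session → 1
14 start Outreach Workshop → 2
16 start Architecture Demo → 3
17 end Outreach Workshop → 2
17 end Vendor Meeting → 1
20 end Architecture Demo → 0
21 start Compliance Debrief → 1
22 start Vendor Interview → 2
25 end Compliance Debrief → 1
25 end Vendor Interview → 0
29 start Release Check-in → 1
31 end Release Check-in → 0
31 start Research Briefing → 1
33 end Research Briefing → 0
Peak is 3, at 16 (Architecture Demo, Outreach Workshop, Vendor Meeting).

3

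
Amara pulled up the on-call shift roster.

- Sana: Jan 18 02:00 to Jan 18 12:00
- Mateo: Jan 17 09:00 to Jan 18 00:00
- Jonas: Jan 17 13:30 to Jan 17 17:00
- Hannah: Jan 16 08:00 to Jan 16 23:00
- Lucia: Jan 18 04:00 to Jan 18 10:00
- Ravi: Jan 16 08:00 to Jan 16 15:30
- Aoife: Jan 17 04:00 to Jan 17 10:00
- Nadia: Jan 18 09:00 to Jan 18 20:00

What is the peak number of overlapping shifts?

Sweep the timeline, counting +1 at each start and −1 at each end (ends before starts at a tie):
Jan 16 08:00 start Hannah → 1
Jan 16 08:00 start Ravi → 2
Jan 16 15:30 end Ravi → 1
Jan 16 23:00 end Hannah → 0
Jan 17 04:00 start Aoife → 1
Jan 17 09:00 start Mateo → 2
Jan 17 10:00 end Aoife → 1
Jan 17 13:30 start Jonas → 2
Jan 17 17:00 end Jonas → 1
Jan 18 00:00 end Mateo → 0
Jan 18 02:00 start Sana → 1
Jan 18 04:00 start Lucia → 2
Jan 18 09:00 start Nadia → 3
Jan 18 10:00 end Lucia → 2
Jan 18 12:00 end Sana → 1
Jan 18 20:00 end Nadia → 0
Peak is 3, at Jan 18 09:00 (Lucia, Nadia, Sana).

3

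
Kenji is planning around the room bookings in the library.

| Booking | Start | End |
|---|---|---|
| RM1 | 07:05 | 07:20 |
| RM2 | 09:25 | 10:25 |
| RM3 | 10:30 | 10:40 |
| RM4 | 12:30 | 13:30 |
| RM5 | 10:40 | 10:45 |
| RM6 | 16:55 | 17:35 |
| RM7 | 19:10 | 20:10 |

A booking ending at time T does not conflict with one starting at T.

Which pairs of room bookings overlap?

none

Check each pair: they overlap iff neither finishes before the other starts.
Sorted by start: RM1, RM2, RM3, RM5, RM4, RM6, RM7.
RM2 starts after RM1 ends, so nothing later overlaps RM1 either.
RM3 starts after RM2 ends, so nothing later overlaps RM2 either.
RM5 starts exactly when RM3 ends (back-to-back, no overlap), so nothing later overlaps RM3 either.
RM4 starts after RM5 ends, so nothing later overlaps RM5 either.
RM6 starts after RM4 ends, so nothing later overlaps RM4 either.
RM7 starts after RM6 ends.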